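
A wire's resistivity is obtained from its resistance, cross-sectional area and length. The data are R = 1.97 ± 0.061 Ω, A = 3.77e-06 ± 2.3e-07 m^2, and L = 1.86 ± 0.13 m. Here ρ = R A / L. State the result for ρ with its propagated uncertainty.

Each factor contributes (exponent × relative error)² to (δρ/ρ)²:
  (1·δR/R)² = (1×0.0310)² = 0.000959;  (1·δA/A)² = (1×0.0610)² = 0.00372;  (-1·δL/L)² = (-1×0.0699)² = 0.00488
δρ/ρ = √(0.00957) = 0.0978
ρ = 3.99e-06 Ω·m, so δρ = 0.0978 × 3.99e-06 = 3.91e-07 Ω·m.

(3.99 ± 0.391) × 10^-6 Ω·m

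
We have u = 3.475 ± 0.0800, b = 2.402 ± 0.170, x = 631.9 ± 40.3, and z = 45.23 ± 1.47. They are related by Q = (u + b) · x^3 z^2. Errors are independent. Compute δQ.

6.21e+11

Let w = u + b = 5.877. δw = √(δu² + δb²) = √(0.00640 + 0.0289) = 0.188, so δw/w = 0.0320.
Q is then a monomial in w, x, z:
δQ/Q = √((δw/w)² + (3·δx/x)² + (2·δz/z)²) = √(0.00102 + 0.0366 + 0.00423) = 0.205
Q = 3.034e+12, so δQ = 0.205 × 3.034e+12 = 6.21e+11.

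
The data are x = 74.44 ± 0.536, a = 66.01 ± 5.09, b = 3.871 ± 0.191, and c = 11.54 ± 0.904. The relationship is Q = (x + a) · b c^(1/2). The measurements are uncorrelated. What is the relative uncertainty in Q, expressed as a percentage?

Let u = x + a = 140.4. δu = √(δx² + δa²) = √(0.287 + 25.9) = 5.12, so δu/u = 0.0364.
Q is then a monomial in u, b, c:
δQ/Q = √((δu/u)² + (1·δb/b)² + (½·δc/c)²) = √(0.00133 + 0.00243 + 0.00153) = 0.0728

7.28%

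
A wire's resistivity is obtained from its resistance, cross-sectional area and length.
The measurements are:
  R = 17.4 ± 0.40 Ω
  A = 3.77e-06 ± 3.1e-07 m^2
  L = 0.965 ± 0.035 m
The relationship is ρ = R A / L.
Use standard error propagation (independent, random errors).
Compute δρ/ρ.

Since ρ is a product/quotient, work with relative uncertainties:
  (1·δR/R)² = (1×0.0230)² = 0.000528;  (1·δA/A)² = (1×0.0822)² = 0.00676;  (-1·δL/L)² = (-1×0.0363)² = 0.00132
δρ/ρ = √(0.00861) = 0.0928

0.0928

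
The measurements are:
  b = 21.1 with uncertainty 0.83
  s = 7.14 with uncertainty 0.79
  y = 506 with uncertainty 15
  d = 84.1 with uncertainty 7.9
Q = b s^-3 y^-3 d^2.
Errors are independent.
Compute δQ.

1.25e-06

For a monomial Q ∝ b, s^-3, y^-3, d^2, fractional errors add in quadrature:
  (1·δb/b)² = (1×0.0393)² = 0.00155;  (-3·δs/s)² = (-3×0.111)² = 0.110;  (-3·δy/y)² = (-3×0.0296)² = 0.00791;  (2·δd/d)² = (2×0.0939)² = 0.0353
δQ/Q = √(0.155) = 0.394
Q = 3.16e-06, so δQ = 0.394 × 3.16e-06 = 1.25e-06.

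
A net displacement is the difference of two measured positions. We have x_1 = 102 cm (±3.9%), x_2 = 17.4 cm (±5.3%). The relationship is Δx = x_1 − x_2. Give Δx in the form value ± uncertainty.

84.6 ± 4.08 cm

Sums and differences: (δΔx)² = Σ (cᵢ δxᵢ)².
  (δx_1)² = 15.8;  (δx_2)² = 0.850
δΔx = √(16.7) = 4.08 cm
Δx = 84.6 cm.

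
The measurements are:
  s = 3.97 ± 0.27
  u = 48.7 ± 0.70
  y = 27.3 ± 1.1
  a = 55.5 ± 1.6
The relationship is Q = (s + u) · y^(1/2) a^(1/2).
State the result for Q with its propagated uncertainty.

Let w = s + u = 52.7. δw = √(δs² + δu²) = √(0.0729 + 0.490) = 0.750, so δw/w = 0.0142.
Q is then a monomial in w, y, a:
δQ/Q = √((δw/w)² + (½·δy/y)² + (½·δa/a)²) = √(0.000203 + 0.000406 + 0.000208) = 0.0286
Q = 2050, so δQ = 0.0286 × 2050 = 58.6.

2050 ± 58.6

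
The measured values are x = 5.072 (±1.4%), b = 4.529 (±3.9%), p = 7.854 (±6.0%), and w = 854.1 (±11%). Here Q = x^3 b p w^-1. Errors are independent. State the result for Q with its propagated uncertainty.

Relative error in a monomial: (δQ/Q)² = Σ (nᵢ · δxᵢ/xᵢ)².
  (3·δx/x)² = (3×0.0140)² = 0.00176;  (1·δb/b)² = (1×0.0390)² = 0.00152;  (1·δp/p)² = (1×0.0600)² = 0.00360;  (-1·δw/w)² = (-1×0.110)² = 0.0121
δQ/Q = √(0.0190) = 0.138
Q = 5.434, so δQ = 0.138 × 5.434 = 0.749.

5.434 ± 0.749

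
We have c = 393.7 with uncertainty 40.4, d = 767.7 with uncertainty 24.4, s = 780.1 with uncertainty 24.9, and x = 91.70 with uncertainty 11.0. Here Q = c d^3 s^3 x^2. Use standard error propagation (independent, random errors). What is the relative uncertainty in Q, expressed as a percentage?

29.4%

Since Q is a product/quotient, work with relative uncertainties:
  (1·δc/c)² = (1×0.103)² = 0.0105;  (3·δd/d)² = (3×0.0318)² = 0.00909;  (3·δs/s)² = (3×0.0319)² = 0.00917;  (2·δx/x)² = (2×0.120)² = 0.0576
δQ/Q = √(0.0863) = 0.294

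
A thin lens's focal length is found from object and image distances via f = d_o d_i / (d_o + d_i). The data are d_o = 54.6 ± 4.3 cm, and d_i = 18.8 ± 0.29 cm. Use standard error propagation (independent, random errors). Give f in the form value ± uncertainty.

∂f/∂d_o = (d_i/(d_o+d_i))² = 0.0656;  ∂f/∂d_i = (d_o/(d_o+d_i))² = 0.553
δf = √((∂f/∂d_o · δd_o)² + (∂f/∂d_i · δd_i)²) = √(0.0796 + 0.0258) = 0.325 cm
f = 14.0 cm.

14.0 ± 0.325 cm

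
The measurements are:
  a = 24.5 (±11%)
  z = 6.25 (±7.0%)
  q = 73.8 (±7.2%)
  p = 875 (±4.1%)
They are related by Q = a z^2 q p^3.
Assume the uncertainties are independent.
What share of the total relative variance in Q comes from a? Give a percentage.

(δQ/Q)² = (1·δa/a)² + (2·δz/z)² + (1·δq/q)² + (3·δp/p)²
  a term: (1×0.110)² = 0.0121
  z term: (2×0.0700)² = 0.0196
  q term: (1×0.0720)² = 0.00518
  p term: (3×0.0410)² = 0.0151
Total = 0.0520. Share from a = 0.0121/0.0520 = 0.233.

23.3%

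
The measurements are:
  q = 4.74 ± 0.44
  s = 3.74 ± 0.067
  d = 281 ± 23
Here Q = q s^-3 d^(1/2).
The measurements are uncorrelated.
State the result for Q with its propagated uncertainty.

Products/powers → add relative errors in quadrature, weighted by exponent:
  (1·δq/q)² = (1×0.0928)² = 0.00862;  (-3·δs/s)² = (-3×0.0179)² = 0.00289;  (½·δd/d)² = (0.5×0.0819)² = 0.00167
δQ/Q = √(0.0132) = 0.115
Q = 1.52, so δQ = 0.115 × 1.52 = 0.174.

1.52 ± 0.174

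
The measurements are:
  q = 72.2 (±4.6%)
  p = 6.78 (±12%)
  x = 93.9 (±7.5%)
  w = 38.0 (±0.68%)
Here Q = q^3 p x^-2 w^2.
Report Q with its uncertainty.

(4.18 ± 0.990) × 10^5

Q is a product of powers, so relative uncertainties combine in quadrature:
  (3·δq/q)² = (3×0.0460)² = 0.0190;  (1·δp/p)² = (1×0.120)² = 0.0144;  (-2·δx/x)² = (-2×0.0750)² = 0.0225;  (2·δw/w)² = (2×0.00680)² = 0.000185
δQ/Q = √(0.0561) = 0.237
Q = 4.18e+05, so δQ = 0.237 × 4.18e+05 = 99000.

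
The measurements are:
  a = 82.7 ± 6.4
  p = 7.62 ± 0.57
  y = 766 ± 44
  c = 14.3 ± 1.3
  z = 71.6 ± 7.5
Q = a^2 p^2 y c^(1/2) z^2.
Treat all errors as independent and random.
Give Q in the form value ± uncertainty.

(5.90 ± 1.82) × 10^12

Q is a product of powers, so relative uncertainties combine in quadrature:
  (2·δa/a)² = (2×0.0774)² = 0.0240;  (2·δp/p)² = (2×0.0748)² = 0.0224;  (1·δy/y)² = (1×0.0574)² = 0.00330;  (½·δc/c)² = (0.5×0.0909)² = 0.00207;  (2·δz/z)² = (2×0.105)² = 0.0439
δQ/Q = √(0.0956) = 0.309
Q = 5.9e+12, so δQ = 0.309 × 5.9e+12 = 1.82e+12.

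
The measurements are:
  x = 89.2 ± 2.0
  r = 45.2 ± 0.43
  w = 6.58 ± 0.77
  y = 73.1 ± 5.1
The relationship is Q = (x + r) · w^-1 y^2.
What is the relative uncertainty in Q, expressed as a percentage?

Let u = x + r = 134. δu = √(δx² + δr²) = √(4.00 + 0.185) = 2.05, so δu/u = 0.0152.
Q is then a monomial in u, w, y:
δQ/Q = √((δu/u)² + (-1·δw/w)² + (2·δy/y)²) = √(0.000232 + 0.0137 + 0.0195) = 0.183

18.3%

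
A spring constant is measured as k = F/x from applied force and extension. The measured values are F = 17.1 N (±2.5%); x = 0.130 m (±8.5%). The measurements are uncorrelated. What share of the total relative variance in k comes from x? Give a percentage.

92.0%

(δk/k)² = (1·δF/F)² + (-1·δx/x)²
  F term: (1×0.0250)² = 0.000625
  x term: (-1×0.0850)² = 0.00723
Total = 0.00785. Share from x = 0.00723/0.00785 = 0.920.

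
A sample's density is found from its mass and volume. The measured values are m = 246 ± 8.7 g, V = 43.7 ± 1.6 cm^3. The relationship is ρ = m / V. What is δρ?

Each factor contributes (exponent × relative error)² to (δρ/ρ)²:
  (1·δm/m)² = (1×0.0354)² = 0.00125;  (-1·δV/V)² = (-1×0.0366)² = 0.00134
δρ/ρ = √(0.00259) = 0.0509
ρ = 5.63 g/cm^3, so δρ = 0.0509 × 5.63 = 0.287 g/cm^3.

0.287 g/cm^3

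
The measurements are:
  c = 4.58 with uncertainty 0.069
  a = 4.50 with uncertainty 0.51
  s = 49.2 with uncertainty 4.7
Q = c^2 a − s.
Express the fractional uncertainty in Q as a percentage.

Let p = c^2·a = 94.4. δp/p = √((2·δc/c)² + (1·δa/a)²) = √(0.000908 + 0.0128) = 0.117, so δp = 11.1.
Q = p − s: δQ = √(δp² + δs²) = √(123 + 22.1) = 12.0
Q = 45.2, so δQ/Q = 12.0/45.2 = 0.266.

26.6%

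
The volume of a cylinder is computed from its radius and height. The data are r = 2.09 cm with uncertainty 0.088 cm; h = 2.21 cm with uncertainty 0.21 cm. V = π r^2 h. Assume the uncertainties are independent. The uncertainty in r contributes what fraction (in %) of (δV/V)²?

(δV/V)² = (2·δr/r)² + (1·δh/h)²
  r term: (2×0.0421)² = 0.00709
  h term: (1×0.0950)² = 0.00903
Total = 0.0161. Share from r = 0.00709/0.0161 = 0.440.

44.0%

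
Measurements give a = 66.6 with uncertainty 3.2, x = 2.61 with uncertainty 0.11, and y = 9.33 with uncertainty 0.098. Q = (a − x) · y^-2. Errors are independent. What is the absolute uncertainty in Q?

Let u = a − x = 64.0. δu = √(δa² + δx²) = √(10.2 + 0.0121) = 3.20, so δu/u = 0.0500.
Q is then a monomial in u, y:
δQ/Q = √((δu/u)² + (-2·δy/y)²) = √(0.00250 + 0.000441) = 0.0543
Q = 0.735, so δQ = 0.0543 × 0.735 = 0.0399.

0.0399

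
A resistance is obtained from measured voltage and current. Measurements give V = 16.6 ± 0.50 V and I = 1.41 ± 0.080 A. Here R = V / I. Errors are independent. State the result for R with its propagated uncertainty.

11.8 ± 0.756 Ω

Relative error in a monomial: (δR/R)² = Σ (nᵢ · δxᵢ/xᵢ)².
  (1·δV/V)² = (1×0.0301)² = 0.000907;  (-1·δI/I)² = (-1×0.0567)² = 0.00322
δR/R = √(0.00413) = 0.0642
R = 11.8 Ω, so δR = 0.0642 × 11.8 = 0.756 Ω.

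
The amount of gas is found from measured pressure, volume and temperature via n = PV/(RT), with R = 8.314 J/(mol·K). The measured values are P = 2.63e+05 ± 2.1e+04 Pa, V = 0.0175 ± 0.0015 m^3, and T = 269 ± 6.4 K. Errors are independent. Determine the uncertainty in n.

0.246 mol

For a monomial n ∝ P, V, T^-1, fractional errors add in quadrature:
  (1·δP/P)² = (1×0.0798)² = 0.00638;  (1·δV/V)² = (1×0.0857)² = 0.00735;  (-1·δT/T)² = (-1×0.0238)² = 0.000566
δn/n = √(0.0143) = 0.120
n = 2.06 mol, so δn = 0.120 × 2.06 = 0.246 mol.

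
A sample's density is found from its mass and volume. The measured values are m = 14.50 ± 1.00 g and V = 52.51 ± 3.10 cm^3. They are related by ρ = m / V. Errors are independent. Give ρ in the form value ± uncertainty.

0.2761 ± 0.0251 g/cm^3

Each factor contributes (exponent × relative error)² to (δρ/ρ)²:
  (1·δm/m)² = (1×0.0690)² = 0.00476;  (-1·δV/V)² = (-1×0.0590)² = 0.00349
δρ/ρ = √(0.00824) = 0.0908
ρ = 0.2761 g/cm^3, so δρ = 0.0908 × 0.2761 = 0.0251 g/cm^3.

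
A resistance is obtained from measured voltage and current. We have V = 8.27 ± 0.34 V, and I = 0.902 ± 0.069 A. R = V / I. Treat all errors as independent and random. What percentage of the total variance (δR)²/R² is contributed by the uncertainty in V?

(δR/R)² = (1·δV/V)² + (-1·δI/I)²
  V term: (1×0.0411)² = 0.00169
  I term: (-1×0.0765)² = 0.00585
Total = 0.00754. Share from V = 0.00169/0.00754 = 0.224.

22.4%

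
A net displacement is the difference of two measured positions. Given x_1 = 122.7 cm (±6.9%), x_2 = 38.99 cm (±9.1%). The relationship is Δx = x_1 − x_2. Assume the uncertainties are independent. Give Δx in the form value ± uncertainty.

83.71 ± 9.18 cm

For a sum/difference, combine absolute errors in quadrature:
  (δx_1)² = 71.7;  (δx_2)² = 12.6
δΔx = √(84.3) = 9.18 cm
Δx = 83.71 cm.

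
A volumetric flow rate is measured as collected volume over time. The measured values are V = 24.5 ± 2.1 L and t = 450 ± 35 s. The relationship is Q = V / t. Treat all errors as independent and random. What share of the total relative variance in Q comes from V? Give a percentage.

54.8%

(δQ/Q)² = (1·δV/V)² + (-1·δt/t)²
  V term: (1×0.0857)² = 0.00735
  t term: (-1×0.0778)² = 0.00605
Total = 0.0134. Share from V = 0.00735/0.0134 = 0.548.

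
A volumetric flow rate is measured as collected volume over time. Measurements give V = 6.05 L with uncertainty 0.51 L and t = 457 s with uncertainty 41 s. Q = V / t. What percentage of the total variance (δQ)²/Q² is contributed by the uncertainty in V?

(δQ/Q)² = (1·δV/V)² + (-1·δt/t)²
  V term: (1×0.0843)² = 0.00711
  t term: (-1×0.0897)² = 0.00805
Total = 0.0152. Share from V = 0.00711/0.0152 = 0.469.

46.9%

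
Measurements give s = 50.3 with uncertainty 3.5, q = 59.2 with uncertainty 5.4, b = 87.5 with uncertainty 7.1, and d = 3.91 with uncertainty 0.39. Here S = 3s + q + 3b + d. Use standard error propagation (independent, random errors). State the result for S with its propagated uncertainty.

Absolute uncertainties add in quadrature for a linear combination:
  (3·δs)² = 110;  (δq)² = 29.2;  (3·δb)² = 454;  (δd)² = 0.152
δS = √(593) = 24.4
S = 477.

477 ± 24.4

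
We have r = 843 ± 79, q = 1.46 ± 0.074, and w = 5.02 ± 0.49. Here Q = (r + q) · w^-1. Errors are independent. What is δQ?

22.7

Let u = r + q = 844. δu = √(δr² + δq²) = √(6240 + 0.00548) = 79.0, so δu/u = 0.0936.
Q is then a monomial in u, w:
δQ/Q = √((δu/u)² + (-1·δw/w)²) = √(0.00875 + 0.00953) = 0.135
Q = 168, so δQ = 0.135 × 168 = 22.7.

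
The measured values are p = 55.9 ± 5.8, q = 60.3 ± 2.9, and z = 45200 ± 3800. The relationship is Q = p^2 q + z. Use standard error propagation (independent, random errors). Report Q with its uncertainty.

(2.34 ± 0.403) × 10^5

Let w = p^2·q = 1.88e+05. δw/w = √((2·δp/p)² + (1·δq/q)²) = √(0.0431 + 0.00231) = 0.213, so δw = 40100.
Q = w + z: δQ = √(δw² + δz²) = √(1.61e+09 + 1.44e+07) = 40300
Q = 2.34e+05.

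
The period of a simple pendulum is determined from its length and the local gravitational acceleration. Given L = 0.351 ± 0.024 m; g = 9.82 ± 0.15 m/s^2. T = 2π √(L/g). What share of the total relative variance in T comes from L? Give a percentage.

95.2%

(δT/T)² = (½·δL/L)² + (−½·δg/g)²
  L term: (0.5×0.0684)² = 0.00117
  g term: (-0.5×0.0153)² = 5.83e-05
Total = 0.00123. Share from L = 0.00117/0.00123 = 0.952.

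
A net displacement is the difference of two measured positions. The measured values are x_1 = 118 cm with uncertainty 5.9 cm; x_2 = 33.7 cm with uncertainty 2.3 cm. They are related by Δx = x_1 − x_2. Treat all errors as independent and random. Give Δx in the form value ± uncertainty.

84.3 ± 6.33 cm

Sums and differences: (δΔx)² = Σ (cᵢ δxᵢ)².
  (δx_1)² = 34.8;  (δx_2)² = 5.29
δΔx = √(40.1) = 6.33 cm
Δx = 84.3 cm.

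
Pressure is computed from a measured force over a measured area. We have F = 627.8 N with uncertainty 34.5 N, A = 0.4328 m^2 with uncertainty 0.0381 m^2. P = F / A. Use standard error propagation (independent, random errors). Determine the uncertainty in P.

151 Pa

For a monomial P ∝ F, A^-1, fractional errors add in quadrature:
  (1·δF/F)² = (1×0.0550)² = 0.00302;  (-1·δA/A)² = (-1×0.0880)² = 0.00775
δP/P = √(0.0108) = 0.104
P = 1451 Pa, so δP = 0.104 × 1451 = 151 Pa.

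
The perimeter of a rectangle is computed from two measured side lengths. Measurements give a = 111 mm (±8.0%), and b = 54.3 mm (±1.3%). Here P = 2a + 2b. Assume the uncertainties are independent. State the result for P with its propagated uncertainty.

331 ± 17.8 mm

For a sum/difference, combine absolute errors in quadrature:
  (2·δa)² = 315;  (2·δb)² = 1.99
δP = √(317) = 17.8 mm
P = 331 mm.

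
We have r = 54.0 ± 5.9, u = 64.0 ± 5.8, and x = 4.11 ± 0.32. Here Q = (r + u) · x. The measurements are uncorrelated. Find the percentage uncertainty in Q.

Let w = r + u = 118. δw = √(δr² + δu²) = √(34.8 + 33.6) = 8.27, so δw/w = 0.0701.
Q is then a monomial in w, x:
δQ/Q = √((δw/w)² + (1·δx/x)²) = √(0.00492 + 0.00606) = 0.105

10.5%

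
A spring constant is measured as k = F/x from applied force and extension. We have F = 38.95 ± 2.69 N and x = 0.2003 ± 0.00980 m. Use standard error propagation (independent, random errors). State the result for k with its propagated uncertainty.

194.5 ± 16.5 N/m

For a monomial k ∝ F, x^-1, fractional errors add in quadrature:
  (1·δF/F)² = (1×0.0691)² = 0.00477;  (-1·δx/x)² = (-1×0.0489)² = 0.00239
δk/k = √(0.00716) = 0.0846
k = 194.5 N/m, so δk = 0.0846 × 194.5 = 16.5 N/m.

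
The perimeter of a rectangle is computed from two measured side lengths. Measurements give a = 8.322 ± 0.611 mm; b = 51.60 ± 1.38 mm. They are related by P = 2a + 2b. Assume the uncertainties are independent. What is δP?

For a sum/difference, combine absolute errors in quadrature:
  (2·δa)² = 1.49;  (2·δb)² = 7.62
δP = √(9.11) = 3.02 mm

3.02 mm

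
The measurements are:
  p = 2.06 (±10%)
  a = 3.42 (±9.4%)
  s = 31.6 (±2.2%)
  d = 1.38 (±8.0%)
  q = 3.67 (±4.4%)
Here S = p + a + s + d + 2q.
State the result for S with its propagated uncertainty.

45.8 ± 0.863

For a sum/difference, combine absolute errors in quadrature:
  (δp)² = 0.0424;  (δa)² = 0.103;  (δs)² = 0.483;  (δd)² = 0.0122;  (2·δq)² = 0.104
δS = √(0.746) = 0.863
S = 45.8.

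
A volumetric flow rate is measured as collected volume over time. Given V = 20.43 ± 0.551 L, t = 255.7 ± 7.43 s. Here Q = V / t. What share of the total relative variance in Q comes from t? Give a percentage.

(δQ/Q)² = (1·δV/V)² + (-1·δt/t)²
  V term: (1×0.0270)² = 0.000727
  t term: (-1×0.0291)² = 0.000844
Total = 0.00157. Share from t = 0.000844/0.00157 = 0.537.

53.7%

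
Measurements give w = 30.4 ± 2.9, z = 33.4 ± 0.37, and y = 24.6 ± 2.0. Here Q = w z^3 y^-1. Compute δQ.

Since Q is a product/quotient, work with relative uncertainties:
  (1·δw/w)² = (1×0.0954)² = 0.00910;  (3·δz/z)² = (3×0.0111)² = 0.00110;  (-1·δy/y)² = (-1×0.0813)² = 0.00661
δQ/Q = √(0.0168) = 0.130
Q = 46000, so δQ = 0.130 × 46000 = 5970.

5970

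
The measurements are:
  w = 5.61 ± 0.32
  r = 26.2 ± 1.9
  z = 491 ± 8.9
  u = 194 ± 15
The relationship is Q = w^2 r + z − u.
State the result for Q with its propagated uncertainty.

Let p = w^2·r = 825. δp/p = √((2·δw/w)² + (1·δr/r)²) = √(0.0130 + 0.00526) = 0.135, so δp = 111.
Q = p + z − u: δQ = √(δp² + δz² + δu²) = √(12400 + 79.2 + 225) = 113
Q = 1120.

1120 ± 113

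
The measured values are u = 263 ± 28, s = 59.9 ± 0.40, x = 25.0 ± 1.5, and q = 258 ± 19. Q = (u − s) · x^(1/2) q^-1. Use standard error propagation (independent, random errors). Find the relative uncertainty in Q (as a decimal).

0.159

Let w = u − s = 203. δw = √(δu² + δs²) = √(784 + 0.160) = 28.0, so δw/w = 0.138.
Q is then a monomial in w, x, q:
δQ/Q = √((δw/w)² + (½·δx/x)² + (-1·δq/q)²) = √(0.0190 + 0.000900 + 0.00542) = 0.159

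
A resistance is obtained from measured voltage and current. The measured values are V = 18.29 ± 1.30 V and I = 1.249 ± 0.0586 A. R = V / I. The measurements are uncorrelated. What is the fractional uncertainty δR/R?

0.0852

Since R is a product/quotient, work with relative uncertainties:
  (1·δV/V)² = (1×0.0711)² = 0.00505;  (-1·δI/I)² = (-1×0.0469)² = 0.00220
δR/R = √(0.00725) = 0.0852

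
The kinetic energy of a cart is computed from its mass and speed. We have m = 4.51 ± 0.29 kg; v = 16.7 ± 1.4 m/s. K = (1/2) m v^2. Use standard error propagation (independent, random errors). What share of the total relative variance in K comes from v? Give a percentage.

87.2%

(δK/K)² = (1·δm/m)² + (2·δv/v)²
  m term: (1×0.0643)² = 0.00413
  v term: (2×0.0838)² = 0.0281
Total = 0.0322. Share from v = 0.0281/0.0322 = 0.872.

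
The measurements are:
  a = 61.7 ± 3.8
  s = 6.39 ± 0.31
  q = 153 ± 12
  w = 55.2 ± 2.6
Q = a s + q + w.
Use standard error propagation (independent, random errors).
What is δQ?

Let p = a·s = 394. δp/p = √((1·δa/a)² + (1·δs/s)²) = √(0.00379 + 0.00235) = 0.0784, so δp = 30.9.
Q = p + q + w: δQ = √(δp² + δq² + δw²) = √(955 + 144 + 6.76) = 33.3

33.3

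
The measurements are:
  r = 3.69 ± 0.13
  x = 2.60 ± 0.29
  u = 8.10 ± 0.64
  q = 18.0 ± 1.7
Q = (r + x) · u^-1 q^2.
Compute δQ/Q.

Let w = r + x = 6.29. δw = √(δr² + δx²) = √(0.0169 + 0.0841) = 0.318, so δw/w = 0.0505.
Q is then a monomial in w, u, q:
δQ/Q = √((δw/w)² + (-1·δu/u)² + (2·δq/q)²) = √(0.00255 + 0.00624 + 0.0357) = 0.211

0.211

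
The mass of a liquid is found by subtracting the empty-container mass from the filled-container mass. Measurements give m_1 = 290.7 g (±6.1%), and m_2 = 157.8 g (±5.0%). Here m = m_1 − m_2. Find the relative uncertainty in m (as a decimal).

For a sum/difference, combine absolute errors in quadrature:
  (δm_1)² = 314;  (δm_2)² = 62.3
δm = √(377) = 19.4 g
m = 132.9 g, so δm/m = 19.4/132.9 = 0.146.

0.146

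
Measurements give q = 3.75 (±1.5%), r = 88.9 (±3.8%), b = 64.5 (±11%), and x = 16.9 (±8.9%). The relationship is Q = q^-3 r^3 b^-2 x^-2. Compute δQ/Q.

0.308

Products/powers → add relative errors in quadrature, weighted by exponent:
  (-3·δq/q)² = (-3×0.0150)² = 0.00202;  (3·δr/r)² = (3×0.0380)² = 0.0130;  (-2·δb/b)² = (-2×0.110)² = 0.0484;  (-2·δx/x)² = (-2×0.0890)² = 0.0317
δQ/Q = √(0.0951) = 0.308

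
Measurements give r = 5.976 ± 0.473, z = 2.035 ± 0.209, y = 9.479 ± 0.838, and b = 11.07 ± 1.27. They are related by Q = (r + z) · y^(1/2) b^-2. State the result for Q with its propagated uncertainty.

Let u = r + z = 8.011. δu = √(δr² + δz²) = √(0.224 + 0.0437) = 0.517, so δu/u = 0.0646.
Q is then a monomial in u, y, b:
δQ/Q = √((δu/u)² + (½·δy/y)² + (-2·δb/b)²) = √(0.00417 + 0.00195 + 0.0526) = 0.242
Q = 0.2013, so δQ = 0.242 × 0.2013 = 0.0488.

0.2013 ± 0.0488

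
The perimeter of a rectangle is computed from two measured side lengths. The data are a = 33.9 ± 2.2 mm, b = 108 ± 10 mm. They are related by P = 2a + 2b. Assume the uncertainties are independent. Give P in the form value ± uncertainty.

Sums and differences: (δP)² = Σ (cᵢ δxᵢ)².
  (2·δa)² = 19.4;  (2·δb)² = 400
δP = √(419) = 20.5 mm
P = 284 mm.

284 ± 20.5 mm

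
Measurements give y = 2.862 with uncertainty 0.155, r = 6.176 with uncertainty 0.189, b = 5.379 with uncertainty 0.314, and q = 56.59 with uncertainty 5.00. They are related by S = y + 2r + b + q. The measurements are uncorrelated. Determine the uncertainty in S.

5.03

Each term contributes (cᵢ δxᵢ)² to (δS)²:
  (δy)² = 0.0240;  (2·δr)² = 0.143;  (δb)² = 0.0986;  (δq)² = 25.0
δS = √(25.3) = 5.03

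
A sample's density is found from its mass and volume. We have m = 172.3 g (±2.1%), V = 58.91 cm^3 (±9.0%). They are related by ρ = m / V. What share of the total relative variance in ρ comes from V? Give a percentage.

(δρ/ρ)² = (1·δm/m)² + (-1·δV/V)²
  m term: (1×0.0210)² = 0.000441
  V term: (-1×0.0900)² = 0.00810
Total = 0.00854. Share from V = 0.00810/0.00854 = 0.948.

94.8%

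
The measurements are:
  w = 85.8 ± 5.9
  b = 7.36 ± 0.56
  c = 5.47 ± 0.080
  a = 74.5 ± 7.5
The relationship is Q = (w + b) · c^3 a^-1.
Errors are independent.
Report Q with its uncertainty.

205 ± 26.0

Let u = w + b = 93.2. δu = √(δw² + δb²) = √(34.8 + 0.314) = 5.93, so δu/u = 0.0636.
Q is then a monomial in u, c, a:
δQ/Q = √((δu/u)² + (3·δc/c)² + (-1·δa/a)²) = √(0.00405 + 0.00193 + 0.0101) = 0.127
Q = 205, so δQ = 0.127 × 205 = 26.0.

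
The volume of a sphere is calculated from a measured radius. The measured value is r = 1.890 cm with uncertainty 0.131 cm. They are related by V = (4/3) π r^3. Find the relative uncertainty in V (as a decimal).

V ∝ r^3, so δV/V = |3| · δr/r = 3 × 0.0693 = 0.208.

0.208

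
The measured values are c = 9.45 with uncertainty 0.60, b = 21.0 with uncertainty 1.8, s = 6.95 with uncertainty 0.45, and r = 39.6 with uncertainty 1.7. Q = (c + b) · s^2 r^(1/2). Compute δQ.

1340

Let u = c + b = 30.4. δu = √(δc² + δb²) = √(0.360 + 3.24) = 1.90, so δu/u = 0.0623.
Q is then a monomial in u, s, r:
δQ/Q = √((δu/u)² + (2·δs/s)² + (½·δr/r)²) = √(0.00388 + 0.0168 + 0.000461) = 0.145
Q = 9260, so δQ = 0.145 × 9260 = 1340.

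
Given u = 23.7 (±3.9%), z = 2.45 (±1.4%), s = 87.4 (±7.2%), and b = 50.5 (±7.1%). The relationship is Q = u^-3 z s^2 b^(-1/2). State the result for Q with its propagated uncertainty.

0.198 ± 0.0375

Q is a product of powers, so relative uncertainties combine in quadrature:
  (-3·δu/u)² = (-3×0.0390)² = 0.0137;  (1·δz/z)² = (1×0.0140)² = 0.000196;  (2·δs/s)² = (2×0.0720)² = 0.0207;  (−½·δb/b)² = (-0.5×0.0710)² = 0.00126
δQ/Q = √(0.0359) = 0.189
Q = 0.198, so δQ = 0.189 × 0.198 = 0.0375.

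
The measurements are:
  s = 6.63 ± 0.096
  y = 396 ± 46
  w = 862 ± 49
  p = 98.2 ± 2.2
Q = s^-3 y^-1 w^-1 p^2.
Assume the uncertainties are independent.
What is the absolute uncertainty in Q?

Products/powers → add relative errors in quadrature, weighted by exponent:
  (-3·δs/s)² = (-3×0.0145)² = 0.00189;  (-1·δy/y)² = (-1×0.116)² = 0.0135;  (-1·δw/w)² = (-1×0.0568)² = 0.00323;  (2·δp/p)² = (2×0.0224)² = 0.00201
δQ/Q = √(0.0206) = 0.144
Q = 9.69e-05, so δQ = 0.144 × 9.69e-05 = 1.39e-05.

1.39e-05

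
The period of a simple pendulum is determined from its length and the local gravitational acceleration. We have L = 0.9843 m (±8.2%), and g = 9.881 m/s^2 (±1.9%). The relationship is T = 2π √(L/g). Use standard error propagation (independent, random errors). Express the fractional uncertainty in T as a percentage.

4.21%

Relative error in a monomial: (δT/T)² = Σ (nᵢ · δxᵢ/xᵢ)².
  (½·δL/L)² = (0.5×0.0820)² = 0.00168;  (−½·δg/g)² = (-0.5×0.0190)² = 9.02e-05
δT/T = √(0.00177) = 0.0421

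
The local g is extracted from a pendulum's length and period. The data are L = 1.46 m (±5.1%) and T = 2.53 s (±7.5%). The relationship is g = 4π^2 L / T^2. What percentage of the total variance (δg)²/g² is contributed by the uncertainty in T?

89.6%

(δg/g)² = (1·δL/L)² + (-2·δT/T)²
  L term: (1×0.0510)² = 0.00260
  T term: (-2×0.0750)² = 0.0225
Total = 0.0251. Share from T = 0.0225/0.0251 = 0.896.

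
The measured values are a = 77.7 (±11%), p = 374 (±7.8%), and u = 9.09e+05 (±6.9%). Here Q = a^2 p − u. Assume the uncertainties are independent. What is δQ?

5.31e+05

Let w = a^2·p = 2.26e+06. δw/w = √((2·δa/a)² + (1·δp/p)²) = √(0.0484 + 0.00608) = 0.233, so δw = 5.27e+05.
Q = w − u: δQ = √(δw² + δu²) = √(2.78e+11 + 3.93e+09) = 5.31e+05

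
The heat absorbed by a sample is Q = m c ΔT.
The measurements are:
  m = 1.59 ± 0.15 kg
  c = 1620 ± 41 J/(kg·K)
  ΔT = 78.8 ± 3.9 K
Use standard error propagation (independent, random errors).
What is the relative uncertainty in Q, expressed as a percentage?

For a monomial Q ∝ m, c, ΔT, fractional errors add in quadrature:
  (1·δm/m)² = (1×0.0943)² = 0.00890;  (1·δc/c)² = (1×0.0253)² = 0.000641;  (1·δΔT/ΔT)² = (1×0.0495)² = 0.00245
δQ/Q = √(0.0120) = 0.109

10.9%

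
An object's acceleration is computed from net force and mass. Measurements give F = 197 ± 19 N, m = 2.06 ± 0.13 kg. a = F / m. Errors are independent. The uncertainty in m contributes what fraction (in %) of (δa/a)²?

30.0%

(δa/a)² = (1·δF/F)² + (-1·δm/m)²
  F term: (1×0.0964)² = 0.00930
  m term: (-1×0.0631)² = 0.00398
Total = 0.0133. Share from m = 0.00398/0.0133 = 0.300.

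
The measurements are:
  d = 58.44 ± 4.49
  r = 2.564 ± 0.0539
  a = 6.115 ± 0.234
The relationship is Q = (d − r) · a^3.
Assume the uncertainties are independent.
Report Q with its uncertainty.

Let u = d − r = 55.88. δu = √(δd² + δr²) = √(20.2 + 0.00291) = 4.49, so δu/u = 0.0804.
Q is then a monomial in u, a:
δQ/Q = √((δu/u)² + (3·δa/a)²) = √(0.00646 + 0.0132) = 0.140
Q = 12780, so δQ = 0.140 × 12780 = 1790.

12780 ± 1790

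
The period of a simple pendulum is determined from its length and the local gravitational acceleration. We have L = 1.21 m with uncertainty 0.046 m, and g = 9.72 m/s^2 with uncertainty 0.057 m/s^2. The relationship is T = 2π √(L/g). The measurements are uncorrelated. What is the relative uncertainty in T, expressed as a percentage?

1.92%

Each factor contributes (exponent × relative error)² to (δT/T)²:
  (½·δL/L)² = (0.5×0.0380)² = 0.000361;  (−½·δg/g)² = (-0.5×0.00586)² = 8.6e-06
δT/T = √(0.000370) = 0.0192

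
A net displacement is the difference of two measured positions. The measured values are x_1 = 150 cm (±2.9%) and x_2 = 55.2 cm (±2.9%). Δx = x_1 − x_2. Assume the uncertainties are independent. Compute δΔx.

4.64 cm

Δx is a linear combination, so absolute uncertainties add in quadrature:
  (δx_1)² = 18.9;  (δx_2)² = 2.56
δΔx = √(21.5) = 4.64 cm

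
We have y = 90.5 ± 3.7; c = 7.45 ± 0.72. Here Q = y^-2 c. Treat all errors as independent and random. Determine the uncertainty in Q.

For a monomial Q ∝ y^-2, c, fractional errors add in quadrature:
  (-2·δy/y)² = (-2×0.0409)² = 0.00669;  (1·δc/c)² = (1×0.0966)² = 0.00934
δQ/Q = √(0.0160) = 0.127
Q = 0.000910, so δQ = 0.127 × 0.000910 = 0.000115.

0.000115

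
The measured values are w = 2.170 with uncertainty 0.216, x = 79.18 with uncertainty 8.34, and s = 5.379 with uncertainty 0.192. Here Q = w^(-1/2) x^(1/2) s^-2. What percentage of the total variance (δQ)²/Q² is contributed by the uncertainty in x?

(δQ/Q)² = (−½·δw/w)² + (½·δx/x)² + (-2·δs/s)²
  w term: (-0.5×0.0995)² = 0.00248
  x term: (0.5×0.105)² = 0.00277
  s term: (-2×0.0357)² = 0.00510
Total = 0.0103. Share from x = 0.00277/0.0103 = 0.268.

26.8%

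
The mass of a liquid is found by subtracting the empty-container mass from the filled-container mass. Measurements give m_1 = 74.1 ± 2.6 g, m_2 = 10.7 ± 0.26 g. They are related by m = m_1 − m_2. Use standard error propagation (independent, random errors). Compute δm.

2.61 g

m is a linear combination, so absolute uncertainties add in quadrature:
  (δm_1)² = 6.76;  (δm_2)² = 0.0676
δm = √(6.83) = 2.61 g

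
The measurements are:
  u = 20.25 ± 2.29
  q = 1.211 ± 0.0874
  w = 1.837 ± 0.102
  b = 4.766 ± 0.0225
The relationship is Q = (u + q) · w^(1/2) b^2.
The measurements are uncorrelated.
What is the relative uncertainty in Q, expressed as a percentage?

Let h = u + q = 21.46. δh = √(δu² + δq²) = √(5.24 + 0.00764) = 2.29, so δh/h = 0.107.
Q is then a monomial in h, w, b:
δQ/Q = √((δh/h)² + (½·δw/w)² + (2·δb/b)²) = √(0.0114 + 0.000771 + 8.91e-05) = 0.111

11.1%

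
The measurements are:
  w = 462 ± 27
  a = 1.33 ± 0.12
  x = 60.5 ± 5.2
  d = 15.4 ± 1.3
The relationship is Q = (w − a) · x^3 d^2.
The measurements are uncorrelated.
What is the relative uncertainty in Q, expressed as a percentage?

31.4%

Let u = w − a = 461. δu = √(δw² + δa²) = √(729 + 0.0144) = 27.0, so δu/u = 0.0586.
Q is then a monomial in u, x, d:
δQ/Q = √((δu/u)² + (3·δx/x)² + (2·δd/d)²) = √(0.00344 + 0.0665 + 0.0285) = 0.314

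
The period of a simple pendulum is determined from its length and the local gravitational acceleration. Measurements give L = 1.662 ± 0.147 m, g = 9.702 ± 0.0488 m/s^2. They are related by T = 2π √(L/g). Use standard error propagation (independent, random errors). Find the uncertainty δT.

0.115 s

Since T is a product/quotient, work with relative uncertainties:
  (½·δL/L)² = (0.5×0.0884)² = 0.00196;  (−½·δg/g)² = (-0.5×0.00503)² = 6.32e-06
δT/T = √(0.00196) = 0.0443
T = 2.601 s, so δT = 0.0443 × 2.601 = 0.115 s.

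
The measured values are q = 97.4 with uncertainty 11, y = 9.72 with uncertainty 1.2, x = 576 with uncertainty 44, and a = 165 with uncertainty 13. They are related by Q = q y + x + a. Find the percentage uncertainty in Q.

Let p = q·y = 947. δp/p = √((1·δq/q)² + (1·δy/y)²) = √(0.0128 + 0.0152) = 0.167, so δp = 158.
Q = p + x + a: δQ = √(δp² + δx² + δa²) = √(25100 + 1940 + 169) = 165
Q = 1690, so δQ/Q = 165/1690 = 0.0977.

9.77%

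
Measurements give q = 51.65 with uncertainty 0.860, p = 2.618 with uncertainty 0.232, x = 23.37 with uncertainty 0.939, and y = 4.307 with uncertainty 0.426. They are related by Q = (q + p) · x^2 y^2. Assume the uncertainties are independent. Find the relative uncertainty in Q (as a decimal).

Let u = q + p = 54.27. δu = √(δq² + δp²) = √(0.740 + 0.0538) = 0.891, so δu/u = 0.0164.
Q is then a monomial in u, x, y:
δQ/Q = √((δu/u)² + (2·δx/x)² + (2·δy/y)²) = √(0.000269 + 0.00646 + 0.0391) = 0.214

0.214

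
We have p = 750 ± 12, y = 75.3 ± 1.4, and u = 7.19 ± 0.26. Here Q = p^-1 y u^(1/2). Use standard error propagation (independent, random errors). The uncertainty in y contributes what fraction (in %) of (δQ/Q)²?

(δQ/Q)² = (-1·δp/p)² + (1·δy/y)² + (½·δu/u)²
  p term: (-1×0.0160)² = 0.000256
  y term: (1×0.0186)² = 0.000346
  u term: (0.5×0.0362)² = 0.000327
Total = 0.000929. Share from y = 0.000346/0.000929 = 0.372.

37.2%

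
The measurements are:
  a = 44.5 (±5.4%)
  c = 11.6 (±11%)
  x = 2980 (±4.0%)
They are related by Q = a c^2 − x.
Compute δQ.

Let p = a·c^2 = 5990. δp/p = √((1·δa/a)² + (2·δc/c)²) = √(0.00292 + 0.0484) = 0.227, so δp = 1360.
Q = p − x: δQ = √(δp² + δx²) = √(1.84e+06 + 14200) = 1360

1360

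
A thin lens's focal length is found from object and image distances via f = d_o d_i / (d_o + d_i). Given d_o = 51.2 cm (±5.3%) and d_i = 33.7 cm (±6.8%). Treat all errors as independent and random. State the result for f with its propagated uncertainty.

20.3 ± 0.937 cm

∂f/∂d_o = (d_i/(d_o+d_i))² = 0.158;  ∂f/∂d_i = (d_o/(d_o+d_i))² = 0.364
δf = √((∂f/∂d_o · δd_o)² + (∂f/∂d_i · δd_i)²) = √(0.183 + 0.695) = 0.937 cm
f = 20.3 cm.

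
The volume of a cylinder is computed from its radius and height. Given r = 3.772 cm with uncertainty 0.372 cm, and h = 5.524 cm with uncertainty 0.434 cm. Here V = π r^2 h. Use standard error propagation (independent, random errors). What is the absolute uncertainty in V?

52.4 cm^3

Each factor contributes (exponent × relative error)² to (δV/V)²:
  (2·δr/r)² = (2×0.0986)² = 0.0389;  (1·δh/h)² = (1×0.0786)² = 0.00617
δV/V = √(0.0451) = 0.212
V = 246.9 cm^3, so δV = 0.212 × 246.9 = 52.4 cm^3.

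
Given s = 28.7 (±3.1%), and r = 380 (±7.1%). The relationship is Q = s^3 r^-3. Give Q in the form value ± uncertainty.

0.000431 ± 0.000100

Products/powers → add relative errors in quadrature, weighted by exponent:
  (3·δs/s)² = (3×0.0310)² = 0.00865;  (-3·δr/r)² = (-3×0.0710)² = 0.0454
δQ/Q = √(0.0540) = 0.232
Q = 0.000431, so δQ = 0.232 × 0.000431 = 0.000100.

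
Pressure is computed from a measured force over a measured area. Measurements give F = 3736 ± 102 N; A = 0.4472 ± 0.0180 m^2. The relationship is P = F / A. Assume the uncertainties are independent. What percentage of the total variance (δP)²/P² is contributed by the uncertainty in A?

(δP/P)² = (1·δF/F)² + (-1·δA/A)²
  F term: (1×0.0273)² = 0.000745
  A term: (-1×0.0403)² = 0.00162
Total = 0.00237. Share from A = 0.00162/0.00237 = 0.685.

68.5%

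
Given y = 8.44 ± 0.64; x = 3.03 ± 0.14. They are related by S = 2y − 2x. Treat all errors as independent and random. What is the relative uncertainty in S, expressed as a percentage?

12.1%

Absolute uncertainties add in quadrature for a linear combination:
  (2·δy)² = 1.64;  (2·δx)² = 0.0784
δS = √(1.72) = 1.31
S = 10.8, so δS/S = 1.31/10.8 = 0.121.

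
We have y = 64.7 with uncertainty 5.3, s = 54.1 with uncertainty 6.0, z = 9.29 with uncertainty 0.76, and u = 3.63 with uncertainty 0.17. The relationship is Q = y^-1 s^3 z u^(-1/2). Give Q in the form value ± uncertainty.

Q is a product of powers, so relative uncertainties combine in quadrature:
  (-1·δy/y)² = (-1×0.0819)² = 0.00671;  (3·δs/s)² = (3×0.111)² = 0.111;  (1·δz/z)² = (1×0.0818)² = 0.00669;  (−½·δu/u)² = (-0.5×0.0468)² = 0.000548
δQ/Q = √(0.125) = 0.353
Q = 11900, so δQ = 0.353 × 11900 = 4210.

11900 ± 4210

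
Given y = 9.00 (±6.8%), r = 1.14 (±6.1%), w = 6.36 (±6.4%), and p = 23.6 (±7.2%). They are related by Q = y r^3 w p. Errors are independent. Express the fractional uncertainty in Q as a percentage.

21.8%

Products/powers → add relative errors in quadrature, weighted by exponent:
  (1·δy/y)² = (1×0.0680)² = 0.00462;  (3·δr/r)² = (3×0.0610)² = 0.0335;  (1·δw/w)² = (1×0.0640)² = 0.00410;  (1·δp/p)² = (1×0.0720)² = 0.00518
δQ/Q = √(0.0474) = 0.218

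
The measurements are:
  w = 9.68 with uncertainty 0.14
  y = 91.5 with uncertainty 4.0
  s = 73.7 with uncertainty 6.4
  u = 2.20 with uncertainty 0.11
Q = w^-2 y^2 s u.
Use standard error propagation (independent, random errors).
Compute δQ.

For a monomial Q ∝ w^-2, y^2, s, u, fractional errors add in quadrature:
  (-2·δw/w)² = (-2×0.0145)² = 0.000837;  (2·δy/y)² = (2×0.0437)² = 0.00764;  (1·δs/s)² = (1×0.0868)² = 0.00754;  (1·δu/u)² = (1×0.0500)² = 0.00250
δQ/Q = √(0.0185) = 0.136
Q = 14500, so δQ = 0.136 × 14500 = 1970.

1970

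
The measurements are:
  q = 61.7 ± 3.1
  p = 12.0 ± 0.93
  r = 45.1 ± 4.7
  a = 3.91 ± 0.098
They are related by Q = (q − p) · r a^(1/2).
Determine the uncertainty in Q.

547

Let u = q − p = 49.7. δu = √(δq² + δp²) = √(9.61 + 0.865) = 3.24, so δu/u = 0.0651.
Q is then a monomial in u, r, a:
δQ/Q = √((δu/u)² + (1·δr/r)² + (½·δa/a)²) = √(0.00424 + 0.0109 + 0.000157) = 0.124
Q = 4430, so δQ = 0.124 × 4430 = 547.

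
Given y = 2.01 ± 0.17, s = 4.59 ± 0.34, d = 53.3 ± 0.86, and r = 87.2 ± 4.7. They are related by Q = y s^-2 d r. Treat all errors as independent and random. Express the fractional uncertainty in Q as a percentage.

Relative error in a monomial: (δQ/Q)² = Σ (nᵢ · δxᵢ/xᵢ)².
  (1·δy/y)² = (1×0.0846)² = 0.00715;  (-2·δs/s)² = (-2×0.0741)² = 0.0219;  (1·δd/d)² = (1×0.0161)² = 0.000260;  (1·δr/r)² = (1×0.0539)² = 0.00291
δQ/Q = √(0.0323) = 0.180

18.0%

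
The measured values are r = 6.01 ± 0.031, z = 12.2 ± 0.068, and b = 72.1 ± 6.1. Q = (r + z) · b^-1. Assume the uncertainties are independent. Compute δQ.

Let u = r + z = 18.2. δu = √(δr² + δz²) = √(0.000961 + 0.00462) = 0.0747, so δu/u = 0.00410.
Q is then a monomial in u, b:
δQ/Q = √((δu/u)² + (-1·δb/b)²) = √(1.68e-05 + 0.00716) = 0.0847
Q = 0.253, so δQ = 0.0847 × 0.253 = 0.0214.

0.0214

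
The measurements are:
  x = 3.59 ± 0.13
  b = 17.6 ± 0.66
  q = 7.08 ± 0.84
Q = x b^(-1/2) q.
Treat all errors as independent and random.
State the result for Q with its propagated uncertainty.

6.06 ± 0.760

Each factor contributes (exponent × relative error)² to (δQ/Q)²:
  (1·δx/x)² = (1×0.0362)² = 0.00131;  (−½·δb/b)² = (-0.5×0.0375)² = 0.000352;  (1·δq/q)² = (1×0.119)² = 0.0141
δQ/Q = √(0.0157) = 0.125
Q = 6.06, so δQ = 0.125 × 6.06 = 0.760.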